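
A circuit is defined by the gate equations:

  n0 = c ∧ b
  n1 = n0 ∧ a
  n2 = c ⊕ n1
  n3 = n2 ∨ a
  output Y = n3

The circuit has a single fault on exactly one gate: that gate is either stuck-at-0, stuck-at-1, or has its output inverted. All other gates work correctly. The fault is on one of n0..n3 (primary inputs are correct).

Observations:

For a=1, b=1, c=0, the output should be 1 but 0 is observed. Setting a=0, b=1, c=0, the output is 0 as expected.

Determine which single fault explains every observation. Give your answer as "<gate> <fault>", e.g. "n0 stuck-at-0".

Fault-free values for test 1 (a=1, b=1, c=0): n0=0, n1=0, n2=0, n3=1, giving Y=1. Observed 0.
Test 1: faults giving observed 0 are {n3 stuck-at-0, n3 inverted output}.
Test 2 (a=0, b=1, c=0): fault-free n0=0, n1=0, n2=0, n3=0 → 0; observed 0. Eliminates n3 inverted output.
Only n3 stuck-at-0 is consistent with every test.

n3 stuck-at-0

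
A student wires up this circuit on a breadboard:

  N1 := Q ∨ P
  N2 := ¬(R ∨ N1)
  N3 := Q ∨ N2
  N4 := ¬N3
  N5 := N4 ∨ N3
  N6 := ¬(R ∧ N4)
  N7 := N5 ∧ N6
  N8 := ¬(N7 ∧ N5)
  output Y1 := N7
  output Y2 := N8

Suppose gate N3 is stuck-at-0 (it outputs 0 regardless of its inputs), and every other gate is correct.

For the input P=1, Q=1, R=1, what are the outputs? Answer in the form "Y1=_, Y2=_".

Propagate with N3 forced: N1=1, N2=0, N3=0 [stuck-at-0], N4=1, N5=1, N6=0, N7=0, N8=1.
So the outputs are Y1=0, Y2=1. (Without the fault they would be Y1=1, Y2=0.)

Y1=0, Y2=1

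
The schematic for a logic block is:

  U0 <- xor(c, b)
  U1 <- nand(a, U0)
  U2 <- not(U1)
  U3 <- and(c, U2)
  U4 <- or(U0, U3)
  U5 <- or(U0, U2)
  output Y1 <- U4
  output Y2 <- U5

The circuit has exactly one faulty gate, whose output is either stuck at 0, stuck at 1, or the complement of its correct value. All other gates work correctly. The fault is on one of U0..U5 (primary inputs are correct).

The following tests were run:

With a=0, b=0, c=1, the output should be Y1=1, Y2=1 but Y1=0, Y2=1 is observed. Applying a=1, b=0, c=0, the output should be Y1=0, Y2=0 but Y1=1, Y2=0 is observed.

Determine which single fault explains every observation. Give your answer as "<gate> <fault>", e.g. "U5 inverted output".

U4 inverted output

Fault-free values for test 1 (a=0, b=0, c=1): U0=1, U1=1, U2=0, U3=0, U4=1, U5=1, giving Y1=1, Y2=1. Observed Y1=0, Y2=1.
Test 1: faults giving observed Y1=0, Y2=1 are {U4 stuck-at-0, U4 inverted output}.
Test 2 (a=1, b=0, c=0): fault-free U0=0, U1=1, U2=0, U3=0, U4=0, U5=0 → Y1=0, Y2=0; observed Y1=1, Y2=0. Eliminates U4 stuck-at-0.
Only U4 inverted output is consistent with every test.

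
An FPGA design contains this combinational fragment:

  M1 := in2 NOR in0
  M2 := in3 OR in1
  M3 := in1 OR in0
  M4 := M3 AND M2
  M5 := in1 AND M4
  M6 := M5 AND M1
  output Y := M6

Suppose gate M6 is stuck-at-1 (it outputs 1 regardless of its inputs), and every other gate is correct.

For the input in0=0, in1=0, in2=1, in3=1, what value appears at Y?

Propagate with M6 forced: M1=0, M2=1, M3=0, M4=0, M5=0, M6=1 [stuck-at-1].
So Y = 1. (Without the fault it would be 0.)

1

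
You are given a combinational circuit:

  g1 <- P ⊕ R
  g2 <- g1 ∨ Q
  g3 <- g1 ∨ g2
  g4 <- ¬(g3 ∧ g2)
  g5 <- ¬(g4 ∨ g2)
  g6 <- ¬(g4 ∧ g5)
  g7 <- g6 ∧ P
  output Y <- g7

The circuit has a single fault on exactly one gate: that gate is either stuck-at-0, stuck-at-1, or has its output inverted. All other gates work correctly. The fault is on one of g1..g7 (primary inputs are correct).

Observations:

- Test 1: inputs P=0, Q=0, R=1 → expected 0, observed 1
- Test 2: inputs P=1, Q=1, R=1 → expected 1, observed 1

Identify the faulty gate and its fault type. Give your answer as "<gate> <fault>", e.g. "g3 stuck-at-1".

Fault-free values for test 1 (P=0, Q=0, R=1): g1=1, g2=1, g3=1, g4=0, g5=0, g6=1, g7=0, giving Y=0. Observed 1.
Test 1: faults giving observed 1 are {g7 stuck-at-1, g7 inverted output}.
Test 2 (P=1, Q=1, R=1): fault-free g1=0, g2=1, g3=1, g4=0, g5=0, g6=1, g7=1 → 1; observed 1. Eliminates g7 inverted output.
Only g7 stuck-at-1 is consistent with every test.

g7 stuck-at-1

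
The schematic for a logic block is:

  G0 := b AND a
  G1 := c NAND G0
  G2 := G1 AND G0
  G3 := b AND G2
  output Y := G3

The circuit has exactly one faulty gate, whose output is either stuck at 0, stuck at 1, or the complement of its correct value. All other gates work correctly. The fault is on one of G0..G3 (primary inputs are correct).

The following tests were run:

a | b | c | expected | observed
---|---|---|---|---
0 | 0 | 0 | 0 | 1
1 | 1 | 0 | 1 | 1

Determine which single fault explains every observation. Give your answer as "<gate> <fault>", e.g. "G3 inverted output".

Fault-free values for test 1 (a=0, b=0, c=0): G0=0, G1=1, G2=0, G3=0, giving Y=0. Observed 1.
Test 1: faults giving observed 1 are {G3 stuck-at-1, G3 inverted output}.
Test 2 (a=1, b=1, c=0): fault-free G0=1, G1=1, G2=1, G3=1 → 1; observed 1. Eliminates G3 inverted output.
Only G3 stuck-at-1 is consistent with every test.

G3 stuck-at-1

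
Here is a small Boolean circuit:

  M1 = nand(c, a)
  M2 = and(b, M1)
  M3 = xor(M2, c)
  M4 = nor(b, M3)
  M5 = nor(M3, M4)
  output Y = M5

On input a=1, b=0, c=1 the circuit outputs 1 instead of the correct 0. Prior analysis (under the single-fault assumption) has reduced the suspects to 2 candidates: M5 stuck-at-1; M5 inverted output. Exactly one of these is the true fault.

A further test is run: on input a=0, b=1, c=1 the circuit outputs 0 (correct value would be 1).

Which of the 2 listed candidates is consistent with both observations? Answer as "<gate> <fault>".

Evaluate each candidate on input a=0, b=1, c=1:
  M5 stuck-at-1: M1=1, M2=1, M3=0, M4=0, M5=1 [stuck-at-1] → 1 — eliminated
  M5 inverted output: M1=1, M2=1, M3=0, M4=0, M5=0 [inverted output] → 0 — matches
Only M5 inverted output reproduces the observed 0.

M5 inverted output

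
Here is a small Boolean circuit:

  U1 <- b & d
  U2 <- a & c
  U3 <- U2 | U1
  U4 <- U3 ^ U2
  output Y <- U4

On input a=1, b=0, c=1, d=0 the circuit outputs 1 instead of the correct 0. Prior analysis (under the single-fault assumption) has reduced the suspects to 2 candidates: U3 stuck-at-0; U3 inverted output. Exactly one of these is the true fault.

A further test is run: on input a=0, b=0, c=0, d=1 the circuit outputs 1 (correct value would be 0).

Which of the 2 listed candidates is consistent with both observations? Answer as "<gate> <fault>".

Evaluate each candidate on input a=0, b=0, c=0, d=1:
  U3 stuck-at-0: U1=0, U2=0, U3=0 [stuck-at-0], U4=0 → 0 — eliminated
  U3 inverted output: U1=0, U2=0, U3=1 [inverted output], U4=1 → 1 — matches
Only U3 inverted output reproduces the observed 1.

U3 inverted output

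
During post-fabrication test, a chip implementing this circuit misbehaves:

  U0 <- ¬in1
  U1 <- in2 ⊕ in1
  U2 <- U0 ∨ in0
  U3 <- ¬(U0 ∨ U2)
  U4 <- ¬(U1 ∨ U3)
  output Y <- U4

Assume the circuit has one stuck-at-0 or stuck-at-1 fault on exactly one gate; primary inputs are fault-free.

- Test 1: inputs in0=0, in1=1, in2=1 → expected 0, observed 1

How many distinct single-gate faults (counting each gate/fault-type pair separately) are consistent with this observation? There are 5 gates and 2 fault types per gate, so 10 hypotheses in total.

4

Fault-free: U0=0, U1=0, U2=0, U3=1, U4=0 → 0. Observed 1.
  U0 stuck-at-0: output 0 ✗
  U0 stuck-at-1: output 1 ✓
  U1 stuck-at-0: output 0 ✗
  U1 stuck-at-1: output 0 ✗
  U2 stuck-at-0: output 0 ✗
  U2 stuck-at-1: output 1 ✓
  U3 stuck-at-0: output 1 ✓
  U3 stuck-at-1: output 0 ✗
  U4 stuck-at-0: output 0 ✗
  U4 stuck-at-1: output 1 ✓
Consistent faults: {U0 stuck-at-1, U2 stuck-at-1, U3 stuck-at-0, U4 stuck-at-1} — 4 in all.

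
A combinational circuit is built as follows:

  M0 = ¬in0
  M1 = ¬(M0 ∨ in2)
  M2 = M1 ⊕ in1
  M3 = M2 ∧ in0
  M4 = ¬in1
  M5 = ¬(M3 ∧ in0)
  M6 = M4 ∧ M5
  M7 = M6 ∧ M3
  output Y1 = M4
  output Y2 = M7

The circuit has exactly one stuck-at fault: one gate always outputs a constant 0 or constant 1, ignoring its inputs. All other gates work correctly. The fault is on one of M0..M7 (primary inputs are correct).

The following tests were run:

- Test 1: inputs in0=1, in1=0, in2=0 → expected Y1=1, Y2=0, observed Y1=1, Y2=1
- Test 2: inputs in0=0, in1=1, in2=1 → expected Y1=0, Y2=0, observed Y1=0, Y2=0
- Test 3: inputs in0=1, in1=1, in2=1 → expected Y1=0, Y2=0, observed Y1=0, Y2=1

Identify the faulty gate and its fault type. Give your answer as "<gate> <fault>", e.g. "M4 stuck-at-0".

M6 stuck-at-1

Fault-free values for test 1 (in0=1, in1=0, in2=0): M0=0, M1=1, M2=1, M3=1, M4=1, M5=0, M6=0, M7=0, giving Y1=1, Y2=0. Observed Y1=1, Y2=1.
Test 1: faults giving observed Y1=1, Y2=1 are {M5 stuck-at-1, M6 stuck-at-1, M7 stuck-at-1}.
Test 2 (in0=0, in1=1, in2=1): fault-free M0=1, M1=0, M2=1, M3=0, M4=0, M5=1, M6=0, M7=0 → Y1=0, Y2=0; observed Y1=0, Y2=0. Eliminates M7 stuck-at-1.
Test 3 (in0=1, in1=1, in2=1): fault-free M0=0, M1=0, M2=1, M3=1, M4=0, M5=0, M6=0, M7=0 → Y1=0, Y2=0; observed Y1=0, Y2=1. Eliminates M5 stuck-at-1.
Only M6 stuck-at-1 is consistent with every test.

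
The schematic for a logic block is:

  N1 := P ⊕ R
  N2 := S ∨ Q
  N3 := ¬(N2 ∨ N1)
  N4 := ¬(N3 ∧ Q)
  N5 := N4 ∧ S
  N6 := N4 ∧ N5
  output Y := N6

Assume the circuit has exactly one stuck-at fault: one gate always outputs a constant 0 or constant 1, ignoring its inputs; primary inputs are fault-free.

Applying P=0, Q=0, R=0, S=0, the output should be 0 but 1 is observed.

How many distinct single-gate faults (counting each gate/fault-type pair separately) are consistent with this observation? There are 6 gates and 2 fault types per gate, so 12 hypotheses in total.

Fault-free: N1=0, N2=0, N3=1, N4=1, N5=0, N6=0 → 0. Observed 1.
  N1 stuck-at-0: output 0 ✗
  N1 stuck-at-1: output 0 ✗
  N2 stuck-at-0: output 0 ✗
  N2 stuck-at-1: output 0 ✗
  N3 stuck-at-0: output 0 ✗
  N3 stuck-at-1: output 0 ✗
  N4 stuck-at-0: output 0 ✗
  N4 stuck-at-1: output 0 ✗
  N5 stuck-at-0: output 0 ✗
  N5 stuck-at-1: output 1 ✓
  N6 stuck-at-0: output 0 ✗
  N6 stuck-at-1: output 1 ✓
Consistent faults: {N5 stuck-at-1, N6 stuck-at-1} — 2 in all.

2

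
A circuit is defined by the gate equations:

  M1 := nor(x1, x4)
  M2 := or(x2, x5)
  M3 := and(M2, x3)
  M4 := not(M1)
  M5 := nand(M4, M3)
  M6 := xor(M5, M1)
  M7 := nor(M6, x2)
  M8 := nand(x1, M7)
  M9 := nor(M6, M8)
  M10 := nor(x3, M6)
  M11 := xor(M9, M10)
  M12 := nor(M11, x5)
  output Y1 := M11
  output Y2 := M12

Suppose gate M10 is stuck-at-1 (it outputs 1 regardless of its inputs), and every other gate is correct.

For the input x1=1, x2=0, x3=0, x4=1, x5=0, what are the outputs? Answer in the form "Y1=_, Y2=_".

Propagate with M10 forced: M1=0, M2=0, M3=0, M4=1, M5=1, M6=1, M7=0, M8=1, M9=0, M10=1 [stuck-at-1], M11=1, M12=0.
So the outputs are Y1=1, Y2=0. (Without the fault they would be Y1=0, Y2=1.)

Y1=1, Y2=0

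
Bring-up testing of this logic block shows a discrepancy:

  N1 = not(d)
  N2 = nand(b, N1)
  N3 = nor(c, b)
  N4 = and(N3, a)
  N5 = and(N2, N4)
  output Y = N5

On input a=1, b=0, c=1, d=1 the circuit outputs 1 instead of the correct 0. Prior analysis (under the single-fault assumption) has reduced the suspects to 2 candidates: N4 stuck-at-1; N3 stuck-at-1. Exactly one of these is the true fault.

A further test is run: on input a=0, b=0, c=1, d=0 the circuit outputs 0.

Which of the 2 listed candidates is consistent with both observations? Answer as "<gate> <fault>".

N3 stuck-at-1

Evaluate each candidate on input a=0, b=0, c=1, d=0:
  N4 stuck-at-1: N1=1, N2=1, N3=0, N4=1 [stuck-at-1], N5=1 → 1 — eliminated
  N3 stuck-at-1: N1=1, N2=1, N3=1 [stuck-at-1], N4=0, N5=0 → 0 — matches
Only N3 stuck-at-1 reproduces the observed 0.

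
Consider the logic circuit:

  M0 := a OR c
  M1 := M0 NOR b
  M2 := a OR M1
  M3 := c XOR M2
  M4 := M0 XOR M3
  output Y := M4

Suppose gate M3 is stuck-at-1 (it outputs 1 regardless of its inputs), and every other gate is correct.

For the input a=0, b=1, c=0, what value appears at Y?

Propagate with M3 forced: M0=0, M1=0, M2=0, M3=1 [stuck-at-1], M4=1.
So Y = 1. (Without the fault it would be 0.)

1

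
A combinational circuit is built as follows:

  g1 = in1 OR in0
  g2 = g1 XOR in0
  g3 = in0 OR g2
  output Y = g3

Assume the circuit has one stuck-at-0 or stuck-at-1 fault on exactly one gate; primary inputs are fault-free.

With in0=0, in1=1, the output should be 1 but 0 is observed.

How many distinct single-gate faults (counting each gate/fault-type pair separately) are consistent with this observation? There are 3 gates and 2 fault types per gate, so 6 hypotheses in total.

Fault-free: g1=1, g2=1, g3=1 → 1. Observed 0.
  g1 stuck-at-0: output 0 ✓
  g1 stuck-at-1: output 1 ✗
  g2 stuck-at-0: output 0 ✓
  g2 stuck-at-1: output 1 ✗
  g3 stuck-at-0: output 0 ✓
  g3 stuck-at-1: output 1 ✗
Consistent faults: {g1 stuck-at-0, g2 stuck-at-0, g3 stuck-at-0} — 3 in all.

3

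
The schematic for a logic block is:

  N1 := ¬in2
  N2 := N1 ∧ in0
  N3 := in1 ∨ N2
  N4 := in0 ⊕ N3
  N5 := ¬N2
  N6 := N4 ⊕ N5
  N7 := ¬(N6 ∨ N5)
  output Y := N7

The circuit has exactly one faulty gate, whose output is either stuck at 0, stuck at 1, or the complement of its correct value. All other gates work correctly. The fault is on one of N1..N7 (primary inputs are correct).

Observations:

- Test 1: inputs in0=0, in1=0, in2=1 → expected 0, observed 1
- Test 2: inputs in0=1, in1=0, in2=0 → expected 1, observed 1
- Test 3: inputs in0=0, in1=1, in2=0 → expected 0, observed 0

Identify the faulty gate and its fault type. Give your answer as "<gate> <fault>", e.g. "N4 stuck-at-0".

Fault-free values for test 1 (in0=0, in1=0, in2=1): N1=0, N2=0, N3=0, N4=0, N5=1, N6=1, N7=0, giving Y=0. Observed 1.
Test 1: faults giving observed 1 are {N5 stuck-at-0, N5 inverted output, N7 stuck-at-1, N7 inverted output}.
Test 2 (in0=1, in1=0, in2=0): fault-free N1=1, N2=1, N3=1, N4=0, N5=0, N6=0, N7=1 → 1; observed 1. Eliminates N5 inverted output, N7 inverted output.
Test 3 (in0=0, in1=1, in2=0): fault-free N1=1, N2=0, N3=1, N4=1, N5=1, N6=0, N7=0 → 0; observed 0. Eliminates N7 stuck-at-1.
Only N5 stuck-at-0 is consistent with every test.

N5 stuck-at-0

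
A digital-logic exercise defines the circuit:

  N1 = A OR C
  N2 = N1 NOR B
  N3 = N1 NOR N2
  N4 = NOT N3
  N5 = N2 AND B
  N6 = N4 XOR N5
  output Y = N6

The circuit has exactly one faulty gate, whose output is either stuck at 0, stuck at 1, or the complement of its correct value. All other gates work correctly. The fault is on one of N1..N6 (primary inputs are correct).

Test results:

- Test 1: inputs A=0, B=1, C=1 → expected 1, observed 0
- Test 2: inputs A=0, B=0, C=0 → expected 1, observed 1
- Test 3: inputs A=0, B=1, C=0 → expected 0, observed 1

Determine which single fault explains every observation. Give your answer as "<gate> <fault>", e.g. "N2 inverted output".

Fault-free values for test 1 (A=0, B=1, C=1): N1=1, N2=0, N3=0, N4=1, N5=0, N6=1, giving Y=1. Observed 0.
Test 1: faults giving observed 0 are {N1 stuck-at-0, N1 inverted output, N2 stuck-at-1, N2 inverted output, N3 stuck-at-1, N3 inverted output, N4 stuck-at-0, N4 inverted output, N5 stuck-at-1, N5 inverted output, N6 stuck-at-0, N6 inverted output}.
Test 2 (A=0, B=0, C=0): fault-free N1=0, N2=1, N3=0, N4=1, N5=0, N6=1 → 1; observed 1. Eliminates N2 inverted output, N3 stuck-at-1, N3 inverted output, N4 stuck-at-0, N4 inverted output, N5 stuck-at-1, N5 inverted output, N6 stuck-at-0, N6 inverted output.
Test 3 (A=0, B=1, C=0): fault-free N1=0, N2=0, N3=1, N4=0, N5=0, N6=0 → 0; observed 1. Eliminates N1 stuck-at-0, N2 stuck-at-1.
Only N1 inverted output is consistent with every test.

N1 inverted output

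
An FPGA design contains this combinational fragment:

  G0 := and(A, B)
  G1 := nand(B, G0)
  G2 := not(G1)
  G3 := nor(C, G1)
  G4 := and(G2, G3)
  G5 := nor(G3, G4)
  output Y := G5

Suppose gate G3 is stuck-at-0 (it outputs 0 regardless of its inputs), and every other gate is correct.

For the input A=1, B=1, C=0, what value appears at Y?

Propagate with G3 forced: G0=1, G1=0, G2=1, G3=0 [stuck-at-0], G4=0, G5=1.
So Y = 1. (Without the fault it would be 0.)

1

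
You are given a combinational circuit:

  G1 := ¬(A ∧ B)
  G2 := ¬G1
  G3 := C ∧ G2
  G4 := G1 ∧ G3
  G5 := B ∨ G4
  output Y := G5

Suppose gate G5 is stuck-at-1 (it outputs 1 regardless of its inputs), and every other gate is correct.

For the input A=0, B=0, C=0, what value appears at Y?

Propagate with G5 forced: G1=1, G2=0, G3=0, G4=0, G5=1 [stuck-at-1].
So Y = 1. (Without the fault it would be 0.)

1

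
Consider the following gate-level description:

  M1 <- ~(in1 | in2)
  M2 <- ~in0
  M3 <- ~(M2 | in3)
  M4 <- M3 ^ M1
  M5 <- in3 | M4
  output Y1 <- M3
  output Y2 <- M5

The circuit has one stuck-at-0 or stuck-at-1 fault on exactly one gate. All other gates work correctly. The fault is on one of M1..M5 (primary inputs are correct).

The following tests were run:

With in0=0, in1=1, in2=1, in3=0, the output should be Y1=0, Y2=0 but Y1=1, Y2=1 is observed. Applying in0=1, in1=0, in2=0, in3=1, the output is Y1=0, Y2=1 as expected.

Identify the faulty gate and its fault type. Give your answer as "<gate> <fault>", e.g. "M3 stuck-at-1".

Fault-free values for test 1 (in0=0, in1=1, in2=1, in3=0): M1=0, M2=1, M3=0, M4=0, M5=0, giving Y1=0, Y2=0. Observed Y1=1, Y2=1.
Test 1: faults giving observed Y1=1, Y2=1 are {M2 stuck-at-0, M3 stuck-at-1}.
Test 2 (in0=1, in1=0, in2=0, in3=1): fault-free M1=1, M2=0, M3=0, M4=1, M5=1 → Y1=0, Y2=1; observed Y1=0, Y2=1. Eliminates M3 stuck-at-1.
Only M2 stuck-at-0 is consistent with every test.

M2 stuck-at-0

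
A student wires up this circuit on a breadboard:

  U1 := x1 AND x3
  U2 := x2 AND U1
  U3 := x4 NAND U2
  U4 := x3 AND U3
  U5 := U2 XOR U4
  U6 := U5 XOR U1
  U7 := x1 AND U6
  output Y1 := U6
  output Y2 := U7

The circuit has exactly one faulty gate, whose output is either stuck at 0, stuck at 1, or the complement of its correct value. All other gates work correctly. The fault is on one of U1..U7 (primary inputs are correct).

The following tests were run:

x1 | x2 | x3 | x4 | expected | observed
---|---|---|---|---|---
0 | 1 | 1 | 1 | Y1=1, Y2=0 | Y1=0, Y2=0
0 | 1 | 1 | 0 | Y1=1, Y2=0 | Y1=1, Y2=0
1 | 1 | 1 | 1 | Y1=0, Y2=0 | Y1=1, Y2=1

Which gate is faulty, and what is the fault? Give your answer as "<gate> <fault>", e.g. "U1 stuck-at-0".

Fault-free values for test 1 (x1=0, x2=1, x3=1, x4=1): U1=0, U2=0, U3=1, U4=1, U5=1, U6=1, U7=0, giving Y1=1, Y2=0. Observed Y1=0, Y2=0.
Test 1: faults giving observed Y1=0, Y2=0 are {U1 stuck-at-1, U1 inverted output, U3 stuck-at-0, U3 inverted output, U4 stuck-at-0, U4 inverted output, U5 stuck-at-0, U5 inverted output, U6 stuck-at-0, U6 inverted output}.
Test 2 (x1=0, x2=1, x3=1, x4=0): fault-free U1=0, U2=0, U3=1, U4=1, U5=1, U6=1, U7=0 → Y1=1, Y2=0; observed Y1=1, Y2=0. Eliminates U3 stuck-at-0, U3 inverted output, U4 stuck-at-0, U4 inverted output, U5 stuck-at-0, U5 inverted output, U6 stuck-at-0, U6 inverted output.
Test 3 (x1=1, x2=1, x3=1, x4=1): fault-free U1=1, U2=1, U3=0, U4=0, U5=1, U6=0, U7=0 → Y1=0, Y2=0; observed Y1=1, Y2=1. Eliminates U1 stuck-at-1.
Only U1 inverted output is consistent with every test.

U1 inverted output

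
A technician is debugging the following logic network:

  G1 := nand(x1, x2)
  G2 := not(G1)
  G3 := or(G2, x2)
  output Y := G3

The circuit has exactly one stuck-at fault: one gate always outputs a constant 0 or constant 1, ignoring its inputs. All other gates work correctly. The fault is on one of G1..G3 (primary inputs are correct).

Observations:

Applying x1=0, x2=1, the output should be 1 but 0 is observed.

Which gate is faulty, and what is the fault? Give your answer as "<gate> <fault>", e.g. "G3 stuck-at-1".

Fault-free values for test 1 (x1=0, x2=1): G1=1, G2=0, G3=1, giving Y=1. Observed 0.
Test 1: faults giving observed 0 are {G3 stuck-at-0}.
Only G3 stuck-at-0 is consistent with every test.

G3 stuck-at-0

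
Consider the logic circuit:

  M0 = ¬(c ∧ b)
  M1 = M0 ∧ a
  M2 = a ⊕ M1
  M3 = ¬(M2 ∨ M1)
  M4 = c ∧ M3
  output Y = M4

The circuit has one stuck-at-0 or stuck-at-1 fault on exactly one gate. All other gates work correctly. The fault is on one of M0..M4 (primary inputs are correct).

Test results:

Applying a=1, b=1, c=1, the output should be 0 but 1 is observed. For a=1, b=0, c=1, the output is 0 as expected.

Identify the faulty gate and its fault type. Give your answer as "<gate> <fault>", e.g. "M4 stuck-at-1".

M2 stuck-at-0

Fault-free values for test 1 (a=1, b=1, c=1): M0=0, M1=0, M2=1, M3=0, M4=0, giving Y=0. Observed 1.
Test 1: faults giving observed 1 are {M2 stuck-at-0, M3 stuck-at-1, M4 stuck-at-1}.
Test 2 (a=1, b=0, c=1): fault-free M0=1, M1=1, M2=0, M3=0, M4=0 → 0; observed 0. Eliminates M3 stuck-at-1, M4 stuck-at-1.
Only M2 stuck-at-0 is consistent with every test.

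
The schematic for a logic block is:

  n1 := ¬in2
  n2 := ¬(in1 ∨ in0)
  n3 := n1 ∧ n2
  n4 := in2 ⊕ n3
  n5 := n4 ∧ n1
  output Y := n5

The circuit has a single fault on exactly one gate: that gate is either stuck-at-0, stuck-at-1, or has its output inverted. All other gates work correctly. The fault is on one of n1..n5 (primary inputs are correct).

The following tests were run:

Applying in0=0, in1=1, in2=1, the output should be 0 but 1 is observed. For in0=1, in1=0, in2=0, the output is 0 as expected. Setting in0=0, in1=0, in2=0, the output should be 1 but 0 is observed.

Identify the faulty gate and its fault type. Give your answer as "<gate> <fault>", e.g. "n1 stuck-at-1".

Fault-free values for test 1 (in0=0, in1=1, in2=1): n1=0, n2=0, n3=0, n4=1, n5=0, giving Y=0. Observed 1.
Test 1: faults giving observed 1 are {n1 stuck-at-1, n1 inverted output, n5 stuck-at-1, n5 inverted output}.
Test 2 (in0=1, in1=0, in2=0): fault-free n1=1, n2=0, n3=0, n4=0, n5=0 → 0; observed 0. Eliminates n5 stuck-at-1, n5 inverted output.
Test 3 (in0=0, in1=0, in2=0): fault-free n1=1, n2=1, n3=1, n4=1, n5=1 → 1; observed 0. Eliminates n1 stuck-at-1.
Only n1 inverted output is consistent with every test.

n1 inverted output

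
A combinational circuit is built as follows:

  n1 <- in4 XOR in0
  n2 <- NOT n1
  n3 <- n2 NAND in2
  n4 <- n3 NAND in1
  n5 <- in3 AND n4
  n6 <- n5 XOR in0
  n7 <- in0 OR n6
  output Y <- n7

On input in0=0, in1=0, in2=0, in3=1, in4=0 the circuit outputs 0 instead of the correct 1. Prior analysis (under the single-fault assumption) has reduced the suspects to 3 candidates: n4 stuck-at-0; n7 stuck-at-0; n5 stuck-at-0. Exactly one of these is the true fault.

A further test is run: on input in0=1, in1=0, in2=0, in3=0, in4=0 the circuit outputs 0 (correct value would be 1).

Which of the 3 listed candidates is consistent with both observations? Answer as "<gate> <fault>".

n7 stuck-at-0

Evaluate each candidate on input in0=1, in1=0, in2=0, in3=0, in4=0:
  n4 stuck-at-0: n1=1, n2=0, n3=1, n4=0 [stuck-at-0], n5=0, n6=1, n7=1 → 1 — eliminated
  n7 stuck-at-0: n1=1, n2=0, n3=1, n4=1, n5=0, n6=1, n7=0 [stuck-at-0] → 0 — matches
  n5 stuck-at-0: n1=1, n2=0, n3=1, n4=1, n5=0 [stuck-at-0], n6=1, n7=1 → 1 — eliminated
Only n7 stuck-at-0 reproduces the observed 0.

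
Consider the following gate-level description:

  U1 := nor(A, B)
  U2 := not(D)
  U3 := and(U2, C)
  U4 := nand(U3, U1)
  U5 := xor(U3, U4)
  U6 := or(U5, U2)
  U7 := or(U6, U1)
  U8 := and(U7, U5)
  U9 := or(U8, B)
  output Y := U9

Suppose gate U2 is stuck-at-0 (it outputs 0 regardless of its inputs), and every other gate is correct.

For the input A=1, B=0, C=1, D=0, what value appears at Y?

Propagate with U2 forced: U1=0, U2=0 [stuck-at-0], U3=0, U4=1, U5=1, U6=1, U7=1, U8=1, U9=1.
So Y = 1. (Without the fault it would be 0.)

1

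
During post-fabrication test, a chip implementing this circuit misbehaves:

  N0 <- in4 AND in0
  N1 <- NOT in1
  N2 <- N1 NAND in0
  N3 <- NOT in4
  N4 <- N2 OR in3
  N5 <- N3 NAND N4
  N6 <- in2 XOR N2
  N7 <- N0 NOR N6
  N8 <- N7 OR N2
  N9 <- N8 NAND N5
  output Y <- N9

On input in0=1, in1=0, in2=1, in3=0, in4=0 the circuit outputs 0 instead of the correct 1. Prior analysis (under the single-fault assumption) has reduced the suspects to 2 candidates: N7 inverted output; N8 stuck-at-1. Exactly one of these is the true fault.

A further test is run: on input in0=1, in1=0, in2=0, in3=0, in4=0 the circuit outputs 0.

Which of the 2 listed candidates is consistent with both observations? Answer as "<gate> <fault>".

Evaluate each candidate on input in0=1, in1=0, in2=0, in3=0, in4=0:
  N7 inverted output: N0=0, N1=1, N2=0, N3=1, N4=0, N5=1, N6=0, N7=0 [inverted output], N8=0, N9=1 → 1 — eliminated
  N8 stuck-at-1: N0=0, N1=1, N2=0, N3=1, N4=0, N5=1, N6=0, N7=1, N8=1 [stuck-at-1], N9=0 → 0 — matches
Only N8 stuck-at-1 reproduces the observed 0.

N8 stuck-at-1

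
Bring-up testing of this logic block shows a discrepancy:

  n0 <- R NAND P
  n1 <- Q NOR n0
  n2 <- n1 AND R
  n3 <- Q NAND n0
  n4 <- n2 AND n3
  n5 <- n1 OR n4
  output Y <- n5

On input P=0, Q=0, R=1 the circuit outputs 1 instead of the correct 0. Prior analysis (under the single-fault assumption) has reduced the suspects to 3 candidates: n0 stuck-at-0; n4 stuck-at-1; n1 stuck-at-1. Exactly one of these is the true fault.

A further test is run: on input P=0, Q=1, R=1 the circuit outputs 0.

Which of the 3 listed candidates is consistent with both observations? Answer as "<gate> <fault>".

Evaluate each candidate on input P=0, Q=1, R=1:
  n0 stuck-at-0: n0=0 [stuck-at-0], n1=0, n2=0, n3=1, n4=0, n5=0 → 0 — matches
  n4 stuck-at-1: n0=1, n1=0, n2=0, n3=0, n4=1 [stuck-at-1], n5=1 → 1 — eliminated
  n1 stuck-at-1: n0=1, n1=1 [stuck-at-1], n2=1, n3=0, n4=0, n5=1 → 1 — eliminated
Only n0 stuck-at-0 reproduces the observed 0.

n0 stuck-at-0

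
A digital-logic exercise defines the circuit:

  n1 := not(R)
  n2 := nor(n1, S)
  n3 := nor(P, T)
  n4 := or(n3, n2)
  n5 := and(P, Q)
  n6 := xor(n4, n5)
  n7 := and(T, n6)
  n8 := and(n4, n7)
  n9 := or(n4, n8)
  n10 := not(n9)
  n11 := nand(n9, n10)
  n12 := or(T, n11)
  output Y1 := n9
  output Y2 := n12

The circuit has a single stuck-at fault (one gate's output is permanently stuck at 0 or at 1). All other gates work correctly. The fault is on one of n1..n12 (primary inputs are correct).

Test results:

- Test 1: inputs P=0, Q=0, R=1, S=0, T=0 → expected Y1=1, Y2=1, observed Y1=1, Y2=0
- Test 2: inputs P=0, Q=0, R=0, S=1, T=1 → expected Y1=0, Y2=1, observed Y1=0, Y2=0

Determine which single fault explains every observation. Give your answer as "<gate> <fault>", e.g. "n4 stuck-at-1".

Fault-free values for test 1 (P=0, Q=0, R=1, S=0, T=0): n1=0, n2=1, n3=1, n4=1, n5=0, n6=1, n7=0, n8=0, n9=1, n10=0, n11=1, n12=1, giving Y1=1, Y2=1. Observed Y1=1, Y2=0.
Test 1: faults giving observed Y1=1, Y2=0 are {n10 stuck-at-1, n11 stuck-at-0, n12 stuck-at-0}.
Test 2 (P=0, Q=0, R=0, S=1, T=1): fault-free n1=1, n2=0, n3=0, n4=0, n5=0, n6=0, n7=0, n8=0, n9=0, n10=1, n11=1, n12=1 → Y1=0, Y2=1; observed Y1=0, Y2=0. Eliminates n10 stuck-at-1, n11 stuck-at-0.
Only n12 stuck-at-0 is consistent with every test.

n12 stuck-at-0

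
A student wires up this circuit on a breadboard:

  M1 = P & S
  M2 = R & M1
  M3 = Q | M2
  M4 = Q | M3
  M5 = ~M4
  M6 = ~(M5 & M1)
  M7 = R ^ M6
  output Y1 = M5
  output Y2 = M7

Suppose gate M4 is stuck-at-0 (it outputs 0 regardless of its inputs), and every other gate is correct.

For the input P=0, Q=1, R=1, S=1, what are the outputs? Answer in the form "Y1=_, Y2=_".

Y1=1, Y2=0

Propagate with M4 forced: M1=0, M2=0, M3=1, M4=0 [stuck-at-0], M5=1, M6=1, M7=0.
So the outputs are Y1=1, Y2=0. (Without the fault they would be Y1=0, Y2=0.)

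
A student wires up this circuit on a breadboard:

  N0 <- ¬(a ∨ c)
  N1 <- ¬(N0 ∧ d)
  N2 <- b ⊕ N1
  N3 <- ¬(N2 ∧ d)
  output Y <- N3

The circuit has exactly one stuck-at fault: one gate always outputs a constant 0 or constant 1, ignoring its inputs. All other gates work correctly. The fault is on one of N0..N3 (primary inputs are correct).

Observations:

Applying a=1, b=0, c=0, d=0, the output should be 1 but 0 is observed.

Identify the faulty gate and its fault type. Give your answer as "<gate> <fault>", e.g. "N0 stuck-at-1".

Fault-free values for test 1 (a=1, b=0, c=0, d=0): N0=0, N1=1, N2=1, N3=1, giving Y=1. Observed 0.
Test 1: faults giving observed 0 are {N3 stuck-at-0}.
Only N3 stuck-at-0 is consistent with every test.

N3 stuck-at-0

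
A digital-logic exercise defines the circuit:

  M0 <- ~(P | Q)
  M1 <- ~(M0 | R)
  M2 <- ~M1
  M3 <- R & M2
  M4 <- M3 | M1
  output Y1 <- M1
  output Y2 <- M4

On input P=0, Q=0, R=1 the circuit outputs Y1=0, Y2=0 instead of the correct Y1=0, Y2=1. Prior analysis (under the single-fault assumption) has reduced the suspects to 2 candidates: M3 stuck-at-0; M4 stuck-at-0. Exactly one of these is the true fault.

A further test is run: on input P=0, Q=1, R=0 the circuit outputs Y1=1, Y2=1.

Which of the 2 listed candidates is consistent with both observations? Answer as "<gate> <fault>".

M3 stuck-at-0

Evaluate each candidate on input P=0, Q=1, R=0:
  M3 stuck-at-0: M0=0, M1=1, M2=0, M3=0 [stuck-at-0], M4=1 → Y1=1, Y2=1 — matches
  M4 stuck-at-0: M0=0, M1=1, M2=0, M3=0, M4=0 [stuck-at-0] → Y1=1, Y2=0 — eliminated
Only M3 stuck-at-0 reproduces the observed Y1=1, Y2=1.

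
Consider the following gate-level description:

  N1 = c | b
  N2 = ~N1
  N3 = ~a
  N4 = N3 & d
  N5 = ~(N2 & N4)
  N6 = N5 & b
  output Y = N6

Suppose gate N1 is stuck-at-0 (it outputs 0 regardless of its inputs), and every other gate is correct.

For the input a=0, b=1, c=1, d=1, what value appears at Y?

Propagate with N1 forced: N1=0 [stuck-at-0], N2=1, N3=1, N4=1, N5=0, N6=0.
So Y = 0. (Without the fault it would be 1.)

0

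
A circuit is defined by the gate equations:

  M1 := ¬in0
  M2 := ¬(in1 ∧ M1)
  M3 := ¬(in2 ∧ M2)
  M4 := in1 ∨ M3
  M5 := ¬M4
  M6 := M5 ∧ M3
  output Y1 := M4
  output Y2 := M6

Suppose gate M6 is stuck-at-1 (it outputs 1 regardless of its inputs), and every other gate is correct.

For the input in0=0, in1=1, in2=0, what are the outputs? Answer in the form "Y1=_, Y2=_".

Y1=1, Y2=1

Propagate with M6 forced: M1=1, M2=0, M3=1, M4=1, M5=0, M6=1 [stuck-at-1].
So the outputs are Y1=1, Y2=1. (Without the fault they would be Y1=1, Y2=0.)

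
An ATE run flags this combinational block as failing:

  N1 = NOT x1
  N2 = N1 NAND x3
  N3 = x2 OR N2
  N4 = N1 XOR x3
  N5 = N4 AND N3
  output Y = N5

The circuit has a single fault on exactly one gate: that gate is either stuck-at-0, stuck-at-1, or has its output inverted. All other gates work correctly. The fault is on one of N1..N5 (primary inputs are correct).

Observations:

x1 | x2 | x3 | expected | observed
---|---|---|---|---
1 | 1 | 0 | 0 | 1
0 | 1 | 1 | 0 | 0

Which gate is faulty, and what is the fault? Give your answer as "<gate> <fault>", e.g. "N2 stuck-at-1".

N1 stuck-at-1

Fault-free values for test 1 (x1=1, x2=1, x3=0): N1=0, N2=1, N3=1, N4=0, N5=0, giving Y=0. Observed 1.
Test 1: faults giving observed 1 are {N1 stuck-at-1, N1 inverted output, N4 stuck-at-1, N4 inverted output, N5 stuck-at-1, N5 inverted output}.
Test 2 (x1=0, x2=1, x3=1): fault-free N1=1, N2=0, N3=1, N4=0, N5=0 → 0; observed 0. Eliminates N1 inverted output, N4 stuck-at-1, N4 inverted output, N5 stuck-at-1, N5 inverted output.
Only N1 stuck-at-1 is consistent with every test.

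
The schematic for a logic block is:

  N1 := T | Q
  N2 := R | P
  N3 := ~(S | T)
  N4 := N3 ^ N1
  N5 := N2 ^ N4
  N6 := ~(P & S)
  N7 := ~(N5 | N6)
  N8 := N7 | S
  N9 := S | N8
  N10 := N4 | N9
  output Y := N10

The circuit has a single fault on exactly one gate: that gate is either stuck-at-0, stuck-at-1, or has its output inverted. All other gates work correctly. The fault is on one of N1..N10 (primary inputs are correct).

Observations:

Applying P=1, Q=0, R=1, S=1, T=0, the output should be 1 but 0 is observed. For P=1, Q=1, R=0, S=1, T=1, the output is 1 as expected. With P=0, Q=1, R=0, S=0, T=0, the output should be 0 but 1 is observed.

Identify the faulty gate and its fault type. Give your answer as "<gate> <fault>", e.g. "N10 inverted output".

N9 inverted output

Fault-free values for test 1 (P=1, Q=0, R=1, S=1, T=0): N1=0, N2=1, N3=0, N4=0, N5=1, N6=0, N7=0, N8=1, N9=1, N10=1, giving Y=1. Observed 0.
Test 1: faults giving observed 0 are {N9 stuck-at-0, N9 inverted output, N10 stuck-at-0, N10 inverted output}.
Test 2 (P=1, Q=1, R=0, S=1, T=1): fault-free N1=1, N2=1, N3=0, N4=1, N5=0, N6=0, N7=1, N8=1, N9=1, N10=1 → 1; observed 1. Eliminates N10 stuck-at-0, N10 inverted output.
Test 3 (P=0, Q=1, R=0, S=0, T=0): fault-free N1=1, N2=0, N3=1, N4=0, N5=0, N6=1, N7=0, N8=0, N9=0, N10=0 → 0; observed 1. Eliminates N9 stuck-at-0.
Only N9 inverted output is consistent with every test.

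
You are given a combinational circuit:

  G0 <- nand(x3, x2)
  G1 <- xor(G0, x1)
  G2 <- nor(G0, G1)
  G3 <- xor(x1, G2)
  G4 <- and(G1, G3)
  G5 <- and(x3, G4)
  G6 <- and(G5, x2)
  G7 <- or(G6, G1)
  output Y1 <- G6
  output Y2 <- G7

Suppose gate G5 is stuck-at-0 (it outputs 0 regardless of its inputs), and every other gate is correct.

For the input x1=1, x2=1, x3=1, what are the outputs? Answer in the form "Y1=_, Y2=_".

Y1=0, Y2=1

Propagate with G5 forced: G0=0, G1=1, G2=0, G3=1, G4=1, G5=0 [stuck-at-0], G6=0, G7=1.
So the outputs are Y1=0, Y2=1. (Without the fault they would be Y1=1, Y2=1.)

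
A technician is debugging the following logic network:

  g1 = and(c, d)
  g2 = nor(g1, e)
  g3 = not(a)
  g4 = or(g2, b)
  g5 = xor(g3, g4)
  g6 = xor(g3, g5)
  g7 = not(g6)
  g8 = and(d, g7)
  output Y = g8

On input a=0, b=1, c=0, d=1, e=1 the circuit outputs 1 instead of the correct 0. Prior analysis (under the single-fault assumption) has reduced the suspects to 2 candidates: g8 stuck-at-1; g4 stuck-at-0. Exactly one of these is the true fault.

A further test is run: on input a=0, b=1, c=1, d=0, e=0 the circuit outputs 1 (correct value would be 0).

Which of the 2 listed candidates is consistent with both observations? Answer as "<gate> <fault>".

Evaluate each candidate on input a=0, b=1, c=1, d=0, e=0:
  g8 stuck-at-1: g1=0, g2=1, g3=1, g4=1, g5=0, g6=1, g7=0, g8=1 [stuck-at-1] → 1 — matches
  g4 stuck-at-0: g1=0, g2=1, g3=1, g4=0 [stuck-at-0], g5=1, g6=0, g7=1, g8=0 → 0 — eliminated
Only g8 stuck-at-1 reproduces the observed 1.

g8 stuck-at-1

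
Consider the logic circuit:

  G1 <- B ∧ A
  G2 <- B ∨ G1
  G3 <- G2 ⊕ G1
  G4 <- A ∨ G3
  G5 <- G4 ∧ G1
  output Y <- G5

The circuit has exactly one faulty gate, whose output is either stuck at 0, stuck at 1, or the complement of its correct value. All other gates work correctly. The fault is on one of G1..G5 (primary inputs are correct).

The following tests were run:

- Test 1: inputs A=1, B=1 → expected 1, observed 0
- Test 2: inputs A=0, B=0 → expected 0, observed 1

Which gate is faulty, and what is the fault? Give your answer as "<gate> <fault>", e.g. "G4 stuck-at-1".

G5 inverted output

Fault-free values for test 1 (A=1, B=1): G1=1, G2=1, G3=0, G4=1, G5=1, giving Y=1. Observed 0.
Test 1: faults giving observed 0 are {G1 stuck-at-0, G1 inverted output, G4 stuck-at-0, G4 inverted output, G5 stuck-at-0, G5 inverted output}.
Test 2 (A=0, B=0): fault-free G1=0, G2=0, G3=0, G4=0, G5=0 → 0; observed 1. Eliminates G1 stuck-at-0, G1 inverted output, G4 stuck-at-0, G4 inverted output, G5 stuck-at-0.
Only G5 inverted output is consistent with every test.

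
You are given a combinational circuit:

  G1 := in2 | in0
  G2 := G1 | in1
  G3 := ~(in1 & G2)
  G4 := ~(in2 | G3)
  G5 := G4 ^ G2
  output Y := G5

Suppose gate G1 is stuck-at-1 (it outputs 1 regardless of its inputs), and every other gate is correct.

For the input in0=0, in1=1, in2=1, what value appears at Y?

1

Propagate with G1 forced: G1=1 [stuck-at-1], G2=1, G3=0, G4=0, G5=1.
So Y = 1. (Same as the fault-free value — the fault is masked on this input.)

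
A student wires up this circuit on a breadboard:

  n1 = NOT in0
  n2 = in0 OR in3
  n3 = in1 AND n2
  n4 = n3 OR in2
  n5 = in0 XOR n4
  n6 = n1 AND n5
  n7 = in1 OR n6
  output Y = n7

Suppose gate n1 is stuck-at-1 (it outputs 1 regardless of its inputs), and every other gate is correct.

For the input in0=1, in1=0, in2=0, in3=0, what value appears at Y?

1

Propagate with n1 forced: n1=1 [stuck-at-1], n2=1, n3=0, n4=0, n5=1, n6=1, n7=1.
So Y = 1. (Without the fault it would be 0.)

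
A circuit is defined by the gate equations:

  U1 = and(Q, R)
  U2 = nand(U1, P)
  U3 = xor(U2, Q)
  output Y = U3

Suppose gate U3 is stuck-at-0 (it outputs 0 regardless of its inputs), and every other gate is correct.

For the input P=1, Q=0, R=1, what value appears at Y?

0

Propagate with U3 forced: U1=0, U2=1, U3=0 [stuck-at-0].
So Y = 0. (Without the fault it would be 1.)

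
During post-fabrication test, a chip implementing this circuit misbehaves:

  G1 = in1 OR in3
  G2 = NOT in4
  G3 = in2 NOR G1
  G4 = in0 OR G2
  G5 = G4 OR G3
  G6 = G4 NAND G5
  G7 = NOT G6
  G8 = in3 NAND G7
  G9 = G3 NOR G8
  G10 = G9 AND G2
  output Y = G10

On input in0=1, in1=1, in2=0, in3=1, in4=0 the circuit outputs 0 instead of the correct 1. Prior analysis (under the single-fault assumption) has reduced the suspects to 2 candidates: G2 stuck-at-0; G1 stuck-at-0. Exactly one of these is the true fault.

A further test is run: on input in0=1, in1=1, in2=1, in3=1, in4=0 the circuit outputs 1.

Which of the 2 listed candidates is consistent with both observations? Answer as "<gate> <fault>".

Evaluate each candidate on input in0=1, in1=1, in2=1, in3=1, in4=0:
  G2 stuck-at-0: G1=1, G2=0 [stuck-at-0], G3=0, G4=1, G5=1, G6=0, G7=1, G8=0, G9=1, G10=0 → 0 — eliminated
  G1 stuck-at-0: G1=0 [stuck-at-0], G2=1, G3=0, G4=1, G5=1, G6=0, G7=1, G8=0, G9=1, G10=1 → 1 — matches
Only G1 stuck-at-0 reproduces the observed 1.

G1 stuck-at-0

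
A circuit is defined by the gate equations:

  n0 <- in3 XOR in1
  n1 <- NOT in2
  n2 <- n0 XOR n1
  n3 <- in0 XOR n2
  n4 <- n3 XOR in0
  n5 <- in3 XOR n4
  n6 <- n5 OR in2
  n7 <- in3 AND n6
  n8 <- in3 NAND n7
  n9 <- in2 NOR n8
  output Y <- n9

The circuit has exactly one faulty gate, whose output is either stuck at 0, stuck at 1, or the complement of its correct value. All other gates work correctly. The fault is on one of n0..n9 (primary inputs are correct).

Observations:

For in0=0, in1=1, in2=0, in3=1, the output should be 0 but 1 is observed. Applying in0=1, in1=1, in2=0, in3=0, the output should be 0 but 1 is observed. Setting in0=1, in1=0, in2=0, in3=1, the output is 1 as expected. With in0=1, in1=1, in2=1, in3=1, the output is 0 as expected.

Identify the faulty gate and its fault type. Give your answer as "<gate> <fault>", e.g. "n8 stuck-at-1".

Fault-free values for test 1 (in0=0, in1=1, in2=0, in3=1): n0=0, n1=1, n2=1, n3=1, n4=1, n5=0, n6=0, n7=0, n8=1, n9=0, giving Y=0. Observed 1.
Test 1: faults giving observed 1 are {n0 stuck-at-1, n0 inverted output, n1 stuck-at-0, n1 inverted output, n2 stuck-at-0, n2 inverted output, n3 stuck-at-0, n3 inverted output, n4 stuck-at-0, n4 inverted output, n5 stuck-at-1, n5 inverted output, n6 stuck-at-1, n6 inverted output, n7 stuck-at-1, n7 inverted output, n8 stuck-at-0, n8 inverted output, n9 stuck-at-1, n9 inverted output}.
Test 2 (in0=1, in1=1, in2=0, in3=0): fault-free n0=1, n1=1, n2=0, n3=1, n4=0, n5=0, n6=0, n7=0, n8=1, n9=0 → 0; observed 1. Eliminates n0 stuck-at-1, n0 inverted output, n1 stuck-at-0, n1 inverted output, n2 stuck-at-0, n2 inverted output, n3 stuck-at-0, n3 inverted output, n4 stuck-at-0, n4 inverted output, n5 stuck-at-1, n5 inverted output, n6 stuck-at-1, n6 inverted output, n7 stuck-at-1, n7 inverted output.
Test 3 (in0=1, in1=0, in2=0, in3=1): fault-free n0=1, n1=1, n2=0, n3=1, n4=0, n5=1, n6=1, n7=1, n8=0, n9=1 → 1; observed 1. Eliminates n8 inverted output, n9 inverted output.
Test 4 (in0=1, in1=1, in2=1, in3=1): fault-free n0=0, n1=0, n2=0, n3=1, n4=0, n5=1, n6=1, n7=1, n8=0, n9=0 → 0; observed 0. Eliminates n9 stuck-at-1.
Only n8 stuck-at-0 is consistent with every test.

n8 stuck-at-0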